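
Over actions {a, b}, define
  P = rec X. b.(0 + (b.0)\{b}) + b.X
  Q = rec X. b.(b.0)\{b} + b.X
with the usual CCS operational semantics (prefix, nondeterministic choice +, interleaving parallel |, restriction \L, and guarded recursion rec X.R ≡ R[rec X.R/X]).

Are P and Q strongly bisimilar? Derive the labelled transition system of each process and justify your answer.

Reachable graph of P (2 states):
  m0 = rec X. b.(0 + (b.0)\{b}) + b.X → -b-> m0, -b-> m1
  m1 = 0 + (b.0)\{b} → ∅
Reachable graph of Q (2 states):
  n0 = rec X. b.(b.0)\{b} + b.X → -b-> n0, -b-> n1
  n1 = (b.0)\{b} → ∅
Bisimilarity quotient blocks:
  B0 = {m0, n0}
  B1 = {m1, n1}
m0 ∈ B0, n0 ∈ B0 → same block

YES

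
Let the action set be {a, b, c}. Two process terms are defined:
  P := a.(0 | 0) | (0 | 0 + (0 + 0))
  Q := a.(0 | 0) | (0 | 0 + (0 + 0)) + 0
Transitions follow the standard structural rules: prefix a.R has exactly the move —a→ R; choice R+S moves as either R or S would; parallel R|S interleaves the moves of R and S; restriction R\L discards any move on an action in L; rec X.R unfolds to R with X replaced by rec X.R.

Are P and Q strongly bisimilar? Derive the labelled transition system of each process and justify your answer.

P's transition system — 2 states:
  s0 = a.(0 | 0) | (0 | 0 + (0 + 0)) ⊢ —a→ s1
  s1 = 0 | 0 | (0 | 0 + (0 + 0)) ⊢ deadlocked
Q's transition system — 2 states:
  t0 = a.(0 | 0) | (0 | 0 + (0 + 0)) + 0 ⊢ —a→ t1
  t1 = 0 | 0 | (0 | 0 + (0 + 0)) ⊢ deadlocked
Bisimilarity quotient blocks:
  B0 = {s0, t0}
  B1 = {s1, t1}
s0 ∈ B0, t0 ∈ B0 → same block

YES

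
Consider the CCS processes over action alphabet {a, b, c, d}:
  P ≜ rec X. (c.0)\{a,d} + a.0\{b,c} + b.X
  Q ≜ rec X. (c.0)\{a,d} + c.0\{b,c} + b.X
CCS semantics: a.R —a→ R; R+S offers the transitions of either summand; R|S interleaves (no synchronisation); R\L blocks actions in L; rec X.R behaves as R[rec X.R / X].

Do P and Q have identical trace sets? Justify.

trace-distinct — witness ⟨a⟩

LTS(P): 3 reachable states
  s0 = rec X. (c.0)\{a,d} + a.0\{b,c} + b.X has moves =a=> s1, =b=> s0, =c=> s2
  s1 = 0\{b,c} has moves stopped
  s2 = 0\{a,d} has moves stopped
LTS(Q): 3 reachable states
  t0 = rec X. (c.0)\{a,d} + c.0\{b,c} + b.X has moves =b=> t0, =c=> t1, =c=> t2
  t1 = 0\{a,d} has moves stopped
  t2 = 0\{b,c} has moves stopped
Trace ⟨a⟩ through P, begin at {s0}:
  after a @ step 1: {s1}
  — P admits the full trace.
Trace ⟨a⟩ through Q, begin at {t0}:
  after a @ step 1: no successor for Q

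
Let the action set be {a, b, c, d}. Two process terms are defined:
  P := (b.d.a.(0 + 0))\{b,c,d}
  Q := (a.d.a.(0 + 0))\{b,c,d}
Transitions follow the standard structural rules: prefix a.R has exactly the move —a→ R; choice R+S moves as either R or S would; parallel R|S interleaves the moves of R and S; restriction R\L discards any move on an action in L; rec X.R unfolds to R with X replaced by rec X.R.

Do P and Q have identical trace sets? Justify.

NO — witness ⟨a⟩

LTS(P): 1 reachable states
  p0 = (b.d.a.(0 + 0))\{b,c,d} | deadlocked
LTS(Q): 2 reachable states
  q0 = (a.d.a.(0 + 0))\{b,c,d} | --a--▸ q1
  q1 = (d.a.(0 + 0))\{b,c,d} | deadlocked
Trace ⟨a⟩ through Q, begin at {q0}:
  step 1 (a): {q1}
  Q completes σ.
Trace ⟨a⟩ through P, begin at {p0}:
  step 1 (a): ∅  — P cannot continue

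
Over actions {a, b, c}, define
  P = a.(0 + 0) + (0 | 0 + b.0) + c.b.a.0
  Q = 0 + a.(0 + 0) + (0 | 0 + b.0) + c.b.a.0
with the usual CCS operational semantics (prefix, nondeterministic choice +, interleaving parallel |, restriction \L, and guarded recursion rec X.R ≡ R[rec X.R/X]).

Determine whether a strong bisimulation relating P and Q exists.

P ~ Q

Reachable graph of P (5 states):
  u0 = a.(0 + 0) + (0 | 0 + b.0) + c.b.a.0 has moves -a-> u1, -b-> u2, -c-> u3
  u1 = 0 + 0 has moves ∅
  u2 = 0 has moves ∅
  u3 = b.a.0 has moves -b-> u4
  u4 = a.0 has moves -a-> u2
Reachable graph of Q (5 states):
  v0 = 0 + a.(0 + 0) + (0 | 0 + b.0) + c.b.a.0 has moves -a-> v1, -b-> v2, -c-> v3
  v1 = 0 + 0 has moves ∅
  v2 = 0 has moves ∅
  v3 = b.a.0 has moves -b-> v4
  v4 = a.0 has moves -a-> v2
Partition-refinement fixed point:
  B0 = {u0, v0}
  B1 = {u1, u2, v1, v2}
  B2 = {u3, v3}
  B3 = {u4, v4}
u0 ∈ B0, v0 ∈ B0 → same block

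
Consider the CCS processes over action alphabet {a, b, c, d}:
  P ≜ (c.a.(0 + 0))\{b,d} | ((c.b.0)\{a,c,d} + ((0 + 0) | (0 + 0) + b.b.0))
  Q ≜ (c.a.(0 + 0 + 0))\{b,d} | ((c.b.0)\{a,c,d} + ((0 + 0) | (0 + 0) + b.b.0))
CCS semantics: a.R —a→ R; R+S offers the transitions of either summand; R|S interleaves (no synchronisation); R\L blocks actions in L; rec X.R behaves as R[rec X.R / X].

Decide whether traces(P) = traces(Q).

trace-equivalent

Reachable graph of P (9 states):
  p0 = (c.a.(0 + 0))\{b,d} | ((c.b.0)\{a,c,d} + ((0 + 0) | (0 + 0) + b.b.0)) | =b=> p1, =c=> p2
  p1 = (c.a.(0 + 0))\{b,d} | b.0 | =b=> p3, =c=> p4
  p2 = (a.(0 + 0))\{b,d} | ((c.b.0)\{a,c,d} + ((0 + 0) | (0 + 0) + b.b.0)) | =a=> p5, =b=> p4
  p3 = (c.a.(0 + 0))\{b,d} | 0 | =c=> p6
  p4 = (a.(0 + 0))\{b,d} | b.0 | =a=> p7, =b=> p6
  p5 = (0 + 0)\{b,d} | ((c.b.0)\{a,c,d} + ((0 + 0) | (0 + 0) + b.b.0)) | =b=> p7
  p6 = (a.(0 + 0))\{b,d} | 0 | =a=> p8
  p7 = (0 + 0)\{b,d} | b.0 | =b=> p8
  p8 = (0 + 0)\{b,d} | 0 | ·
Reachable graph of Q (9 states):
  q0 = (c.a.(0 + 0 + 0))\{b,d} | ((c.b.0)\{a,c,d} + ((0 + 0) | (0 + 0) + b.b.0)) | =b=> q1, =c=> q2
  q1 = (c.a.(0 + 0 + 0))\{b,d} | b.0 | =b=> q3, =c=> q4
  q2 = (a.(0 + 0 + 0))\{b,d} | ((c.b.0)\{a,c,d} + ((0 + 0) | (0 + 0) + b.b.0)) | =a=> q5, =b=> q4
  q3 = (c.a.(0 + 0 + 0))\{b,d} | 0 | =c=> q6
  q4 = (a.(0 + 0 + 0))\{b,d} | b.0 | =a=> q7, =b=> q6
  q5 = (0 + 0 + 0)\{b,d} | ((c.b.0)\{a,c,d} + ((0 + 0) | (0 + 0) + b.b.0)) | =b=> q7
  q6 = (a.(0 + 0 + 0))\{b,d} | 0 | =a=> q8
  q7 = (0 + 0 + 0)\{b,d} | b.0 | =b=> q8
  q8 = (0 + 0 + 0)\{b,d} | 0 | ·
Partition-refinement fixed point:
  B0 = {p0, q0}
  B1 = {p2, q2}
  B2 = {p5, q5}
  B3 = {p7, q7}
  B4 = {p8, q8}
  B5 = {p4, q4}
  B6 = {p6, q6}
  B7 = {p1, q1}
  B8 = {p3, q3}
p0 ∈ B0, q0 ∈ B0 → same block
Bisimilar ⇒ trace-equivalent.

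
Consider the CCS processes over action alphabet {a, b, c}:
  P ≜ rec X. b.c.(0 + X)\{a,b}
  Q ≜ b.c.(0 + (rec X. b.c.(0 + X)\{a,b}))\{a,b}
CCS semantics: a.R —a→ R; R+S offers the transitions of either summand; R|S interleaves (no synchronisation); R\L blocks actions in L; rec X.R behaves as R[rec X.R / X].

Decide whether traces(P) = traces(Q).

LTS(P): 3 reachable states
  s0 = rec X. b.c.(0 + X)\{a,b} ⊢ --b--▸ s1
  s1 = c.(0 + (rec X. b.c.(0 + X)\{a,b}))\{a,b} ⊢ --c--▸ s2
  s2 = (0 + (rec X. b.c.(0 + X)\{a,b}))\{a,b} ⊢ stopped
LTS(Q): 3 reachable states
  t0 = b.c.(0 + (rec X. b.c.(0 + X)\{a,b}))\{a,b} ⊢ --b--▸ t1
  t1 = c.(0 + (rec X. b.c.(0 + X)\{a,b}))\{a,b} ⊢ --c--▸ t2
  t2 = (0 + (rec X. b.c.(0 + X)\{a,b}))\{a,b} ⊢ stopped
Bisimilarity quotient blocks:
  B0 = {s0, t0}
  B1 = {s1, t1}
  B2 = {s2, t2}
s0 ∈ B0, t0 ∈ B0 → same block
Bisimilar ⇒ trace-equivalent.

traces(P) = traces(Q)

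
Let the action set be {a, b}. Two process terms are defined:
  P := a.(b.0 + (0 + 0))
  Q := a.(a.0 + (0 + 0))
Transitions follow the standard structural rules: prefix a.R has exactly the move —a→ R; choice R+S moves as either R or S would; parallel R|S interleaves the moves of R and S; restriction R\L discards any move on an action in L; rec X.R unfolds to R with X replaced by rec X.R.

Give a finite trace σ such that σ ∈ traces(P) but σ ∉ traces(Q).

P's transition system — 3 states:
  s0 = a.(b.0 + (0 + 0)) :: —a→ s1
  s1 = b.0 + (0 + 0) :: —b→ s2
  s2 = 0 :: ·
Q's transition system — 3 states:
  t0 = a.(a.0 + (0 + 0)) :: —a→ t1
  t1 = a.0 + (0 + 0) :: —a→ t2
  t2 = 0 :: ·
Trace ⟨ab⟩ through P, begin at {s0}:
  [1] a ⇒ {s1}
  [2] b ⇒ {s2}
  P completes σ.
Trace ⟨ab⟩ through Q, begin at {t0}:
  [1] a ⇒ {t1}
  [2] b ⇒ ∅  — Q cannot continue

ab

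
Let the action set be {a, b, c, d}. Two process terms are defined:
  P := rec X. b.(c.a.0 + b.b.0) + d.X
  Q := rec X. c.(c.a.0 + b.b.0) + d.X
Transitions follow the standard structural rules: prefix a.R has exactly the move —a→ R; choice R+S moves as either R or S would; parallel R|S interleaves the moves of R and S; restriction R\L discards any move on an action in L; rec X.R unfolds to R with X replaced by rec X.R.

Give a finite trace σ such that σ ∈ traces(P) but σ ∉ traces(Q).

b

LTS(P): 5 reachable states
  u0 = rec X. b.(c.a.0 + b.b.0) + d.X ⊢ ··b··> u1, ··d··> u0
  u1 = c.a.0 + b.b.0 ⊢ ··b··> u2, ··c··> u3
  u2 = b.0 ⊢ ··b··> u4
  u3 = a.0 ⊢ ··a··> u4
  u4 = 0 ⊢ ·
LTS(Q): 5 reachable states
  v0 = rec X. c.(c.a.0 + b.b.0) + d.X ⊢ ··c··> v1, ··d··> v0
  v1 = c.a.0 + b.b.0 ⊢ ··b··> v2, ··c··> v3
  v2 = b.0 ⊢ ··b··> v4
  v3 = a.0 ⊢ ··a··> v4
  v4 = 0 ⊢ ·
Executing b from P (initial set {u0}):
  [1] b ⇒ {u1}
  — P admits the full trace.
Executing b from Q (initial set {v0}):
  [1] b ⇒ no successor for Q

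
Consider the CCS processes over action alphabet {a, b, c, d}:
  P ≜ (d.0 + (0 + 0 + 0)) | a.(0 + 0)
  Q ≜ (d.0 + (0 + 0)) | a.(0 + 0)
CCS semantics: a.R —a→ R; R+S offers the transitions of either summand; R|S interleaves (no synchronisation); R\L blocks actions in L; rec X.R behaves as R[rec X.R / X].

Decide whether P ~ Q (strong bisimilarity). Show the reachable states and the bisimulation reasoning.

YES

P's transition system — 4 states:
  u0 = (d.0 + (0 + 0 + 0)) | a.(0 + 0) → ··a··> u1, ··d··> u2
  u1 = (d.0 + (0 + 0 + 0)) | (0 + 0) → ··d··> u3
  u2 = 0 | a.(0 + 0) → ··a··> u3
  u3 = 0 | (0 + 0) → (no moves)
Q's transition system — 4 states:
  v0 = (d.0 + (0 + 0)) | a.(0 + 0) → ··a··> v1, ··d··> v2
  v1 = (d.0 + (0 + 0)) | (0 + 0) → ··d··> v3
  v2 = 0 | a.(0 + 0) → ··a··> v3
  v3 = 0 | (0 + 0) → (no moves)
Partition-refinement fixed point:
  B0 = {u0, v0}
  B1 = {u1, v1}
  B2 = {u3, v3}
  B3 = {u2, v2}
u0 ∈ B0, v0 ∈ B0 → same block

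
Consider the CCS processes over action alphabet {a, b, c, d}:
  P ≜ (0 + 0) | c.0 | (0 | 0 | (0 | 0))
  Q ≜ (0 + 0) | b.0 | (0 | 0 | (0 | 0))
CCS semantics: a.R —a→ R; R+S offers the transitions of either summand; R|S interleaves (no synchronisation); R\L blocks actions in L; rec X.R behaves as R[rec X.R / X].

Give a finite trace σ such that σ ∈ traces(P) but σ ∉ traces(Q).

c

Reachable graph of P (2 states):
  u0 = (0 + 0) | c.0 | (0 | 0 | (0 | 0)) | -c-> u1
  u1 = (0 + 0) | 0 | (0 | 0 | (0 | 0)) | (no moves)
Reachable graph of Q (2 states):
  v0 = (0 + 0) | b.0 | (0 | 0 | (0 | 0)) | -b-> v1
  v1 = (0 + 0) | 0 | (0 | 0 | (0 | 0)) | (no moves)
Executing c from P (initial set {u0}):
  after c @ step 1: {u1}
  P completes σ.
Executing c from Q (initial set {v0}):
  after c @ step 1: ∅  — Q cannot continue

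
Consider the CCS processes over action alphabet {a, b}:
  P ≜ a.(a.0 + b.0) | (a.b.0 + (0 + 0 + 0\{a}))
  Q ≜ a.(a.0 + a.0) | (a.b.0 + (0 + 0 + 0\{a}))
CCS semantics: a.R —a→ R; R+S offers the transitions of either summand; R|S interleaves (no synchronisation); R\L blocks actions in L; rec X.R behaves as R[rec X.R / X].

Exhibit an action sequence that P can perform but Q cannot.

Reachable graph of P (9 states):
  s0 = a.(a.0 + b.0) | (a.b.0 + (0 + 0 + 0\{a})) → --a--▸ s1, --a--▸ s2
  s1 = (a.0 + b.0) | (a.b.0 + (0 + 0 + 0\{a})) → --a--▸ s3, --a--▸ s4, --b--▸ s4
  s2 = a.(a.0 + b.0) | b.0 → --a--▸ s3, --b--▸ s5
  s3 = (a.0 + b.0) | b.0 → --a--▸ s6, --b--▸ s6, --b--▸ s7
  s4 = 0 | (a.b.0 + (0 + 0 + 0\{a})) → --a--▸ s6
  s5 = a.(a.0 + b.0) | 0 → --a--▸ s7
  s6 = 0 | b.0 → --b--▸ s8
  s7 = (a.0 + b.0) | 0 → --a--▸ s8, --b--▸ s8
  s8 = 0 | 0 → (no moves)
Reachable graph of Q (9 states):
  t0 = a.(a.0 + a.0) | (a.b.0 + (0 + 0 + 0\{a})) → --a--▸ t1, --a--▸ t2
  t1 = (a.0 + a.0) | (a.b.0 + (0 + 0 + 0\{a})) → --a--▸ t3, --a--▸ t4
  t2 = a.(a.0 + a.0) | b.0 → --a--▸ t3, --b--▸ t5
  t3 = (a.0 + a.0) | b.0 → --a--▸ t6, --b--▸ t7
  t4 = 0 | (a.b.0 + (0 + 0 + 0\{a})) → --a--▸ t6
  t5 = a.(a.0 + a.0) | 0 → --a--▸ t7
  t6 = 0 | b.0 → --b--▸ t8
  t7 = (a.0 + a.0) | 0 → --a--▸ t8
  t8 = 0 | 0 → (no moves)
Executing aabb from P (initial set {s0}):
  after a @ step 1: {s1, s2}
  after a @ step 2: {s3, s4}
  after b @ step 3: {s6, s7}
  after b @ step 4: {s8}
  ✓ P
Executing aabb from Q (initial set {t0}):
  after a @ step 1: {t1, t2}
  after a @ step 2: {t3, t4}
  after b @ step 3: {t7}
  after b @ step 4: ∅ (Q stuck)

aabb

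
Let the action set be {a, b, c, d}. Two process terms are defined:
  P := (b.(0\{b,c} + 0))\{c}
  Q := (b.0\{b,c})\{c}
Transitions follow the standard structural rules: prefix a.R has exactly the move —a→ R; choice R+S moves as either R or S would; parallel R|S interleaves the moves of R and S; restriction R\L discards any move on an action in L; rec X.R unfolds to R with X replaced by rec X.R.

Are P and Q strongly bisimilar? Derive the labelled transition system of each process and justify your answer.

LTS(P): 2 reachable states
  m0 = (b.(0\{b,c} + 0))\{c} ⊢ =b=> m1
  m1 = (0\{b,c} + 0)\{c} ⊢ deadlocked
LTS(Q): 2 reachable states
  n0 = (b.0\{b,c})\{c} ⊢ =b=> n1
  n1 = 0\{b,c}\{c} ⊢ deadlocked
Partition-refinement fixed point:
  B0 = {m0, n0}
  B1 = {m1, n1}
m0 ∈ B0, n0 ∈ B0 → same block

P ~ Q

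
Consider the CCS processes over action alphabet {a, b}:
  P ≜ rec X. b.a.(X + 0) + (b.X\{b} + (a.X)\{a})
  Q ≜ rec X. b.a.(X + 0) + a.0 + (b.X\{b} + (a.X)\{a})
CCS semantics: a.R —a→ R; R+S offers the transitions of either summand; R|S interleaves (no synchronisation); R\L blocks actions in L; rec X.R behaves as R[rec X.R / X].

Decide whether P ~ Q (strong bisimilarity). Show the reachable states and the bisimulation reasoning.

P's transition system — 4 states:
  u0 = rec X. b.a.(X + 0) + (b.X\{b} + (a.X)\{a}) :: --b--▸ u1, --b--▸ u2
  u1 = (rec X. b.a.(X + 0) + (b.X\{b} + (a.X)\{a}))\{b} :: ∅
  u2 = a.((rec X. b.a.(X + 0) + (b.X\{b} + (a.X)\{a})) + 0) :: --a--▸ u3
  u3 = (rec X. b.a.(X + 0) + (b.X\{b} + (a.X)\{a})) + 0 :: --b--▸ u1, --b--▸ u2
Q's transition system — 6 states:
  v0 = rec X. b.a.(X + 0) + a.0 + (b.X\{b} + (a.X)\{a}) :: --a--▸ v1, --b--▸ v2, --b--▸ v3
  v1 = 0 :: ∅
  v2 = (rec X. b.a.(X + 0) + a.0 + (b.X\{b} + (a.X)\{a}))\{b} :: --a--▸ v4
  v3 = a.((rec X. b.a.(X + 0) + a.0 + (b.X\{b} + (a.X)\{a})) + 0) :: --a--▸ v5
  v4 = 0\{b} :: ∅
  v5 = (rec X. b.a.(X + 0) + a.0 + (b.X\{b} + (a.X)\{a})) + 0 :: --a--▸ v1, --b--▸ v2, --b--▸ v3
Partition-refinement fixed point:
  B0 = {u0, u3}
  B1 = {u2}
  B2 = {u1, v1, v4}
  B3 = {v0, v5}
  B4 = {v3}
  B5 = {v2}
u0 ∈ B0, v0 ∈ B3 → different blocks

P ≁ Q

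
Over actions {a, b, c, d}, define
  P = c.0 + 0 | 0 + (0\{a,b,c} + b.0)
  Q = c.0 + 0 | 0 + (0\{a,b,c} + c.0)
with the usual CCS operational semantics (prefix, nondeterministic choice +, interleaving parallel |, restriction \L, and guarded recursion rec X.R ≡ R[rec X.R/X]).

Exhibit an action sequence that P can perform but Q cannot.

b

Reachable graph of P (2 states):
  s0 = c.0 + 0 | 0 + (0\{a,b,c} + b.0) ⊢ ··b··> s1, ··c··> s1
  s1 = 0 ⊢ ∅
Reachable graph of Q (2 states):
  t0 = c.0 + 0 | 0 + (0\{a,b,c} + c.0) ⊢ ··c··> t1
  t1 = 0 ⊢ ∅
Run σ = ⟨b⟩ on P: start {s0}
  step 1 (b): {s1}
  P completes σ.
Run σ = ⟨b⟩ on Q: start {t0}
  step 1 (b): ∅  — Q cannot continue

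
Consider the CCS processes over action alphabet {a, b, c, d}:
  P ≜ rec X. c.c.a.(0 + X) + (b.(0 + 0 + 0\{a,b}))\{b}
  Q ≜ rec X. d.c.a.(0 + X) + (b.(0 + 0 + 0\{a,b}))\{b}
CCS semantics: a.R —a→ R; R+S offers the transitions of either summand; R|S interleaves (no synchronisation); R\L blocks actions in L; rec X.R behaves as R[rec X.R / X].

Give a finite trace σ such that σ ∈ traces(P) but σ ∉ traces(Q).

c

LTS(P): 4 reachable states
  p0 = rec X. c.c.a.(0 + X) + (b.(0 + 0 + 0\{a,b}))\{b} has moves ··c··> p1
  p1 = c.a.(0 + (rec X. c.c.a.(0 + X) + (b.(0 + 0 + 0\{a,b}))\{b})) has moves ··c··> p2
  p2 = a.(0 + (rec X. c.c.a.(0 + X) + (b.(0 + 0 + 0\{a,b}))\{b})) has moves ··a··> p3
  p3 = 0 + (rec X. c.c.a.(0 + X) + (b.(0 + 0 + 0\{a,b}))\{b}) has moves ··c··> p1
LTS(Q): 4 reachable states
  q0 = rec X. d.c.a.(0 + X) + (b.(0 + 0 + 0\{a,b}))\{b} has moves ··d··> q1
  q1 = c.a.(0 + (rec X. d.c.a.(0 + X) + (b.(0 + 0 + 0\{a,b}))\{b})) has moves ··c··> q2
  q2 = a.(0 + (rec X. d.c.a.(0 + X) + (b.(0 + 0 + 0\{a,b}))\{b})) has moves ··a··> q3
  q3 = 0 + (rec X. d.c.a.(0 + X) + (b.(0 + 0 + 0\{a,b}))\{b}) has moves ··d··> q1
Executing c from P (initial set {p0}):
  [1] c ⇒ {p1}
  ✓ P
Executing c from Q (initial set {q0}):
  [1] c ⇒ no successor for Q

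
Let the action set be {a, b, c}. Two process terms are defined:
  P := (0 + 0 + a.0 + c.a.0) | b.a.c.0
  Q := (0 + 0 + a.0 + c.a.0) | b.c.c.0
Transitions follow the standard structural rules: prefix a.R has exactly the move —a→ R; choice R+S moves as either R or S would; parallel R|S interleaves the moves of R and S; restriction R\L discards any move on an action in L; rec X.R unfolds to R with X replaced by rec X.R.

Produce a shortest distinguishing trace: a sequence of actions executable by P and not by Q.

P's transition system — 12 states:
  p0 = (0 + 0 + a.0 + c.a.0) | b.a.c.0 :: --a--▸ p1, --b--▸ p2, --c--▸ p3
  p1 = 0 | b.a.c.0 :: --b--▸ p4
  p2 = (0 + 0 + a.0 + c.a.0) | a.c.0 :: --a--▸ p4, --a--▸ p5, --c--▸ p6
  p3 = a.0 | b.a.c.0 :: --a--▸ p1, --b--▸ p6
  p4 = 0 | a.c.0 :: --a--▸ p7
  p5 = (0 + 0 + a.0 + c.a.0) | c.0 :: --a--▸ p7, --c--▸ p8, --c--▸ p9
  p6 = a.0 | a.c.0 :: --a--▸ p4, --a--▸ p9
  p7 = 0 | c.0 :: --c--▸ p10
  p8 = (0 + 0 + a.0 + c.a.0) | 0 :: --a--▸ p10, --c--▸ p11
  p9 = a.0 | c.0 :: --a--▸ p7, --c--▸ p11
  p10 = 0 | 0 :: deadlocked
  p11 = a.0 | 0 :: --a--▸ p10
Q's transition system — 12 states:
  q0 = (0 + 0 + a.0 + c.a.0) | b.c.c.0 :: --a--▸ q1, --b--▸ q2, --c--▸ q3
  q1 = 0 | b.c.c.0 :: --b--▸ q4
  q2 = (0 + 0 + a.0 + c.a.0) | c.c.0 :: --a--▸ q4, --c--▸ q5, --c--▸ q6
  q3 = a.0 | b.c.c.0 :: --a--▸ q1, --b--▸ q6
  q4 = 0 | c.c.0 :: --c--▸ q7
  q5 = (0 + 0 + a.0 + c.a.0) | c.0 :: --a--▸ q7, --c--▸ q8, --c--▸ q9
  q6 = a.0 | c.c.0 :: --a--▸ q4, --c--▸ q9
  q7 = 0 | c.0 :: --c--▸ q10
  q8 = (0 + 0 + a.0 + c.a.0) | 0 :: --a--▸ q10, --c--▸ q11
  q9 = a.0 | c.0 :: --a--▸ q7, --c--▸ q11
  q10 = 0 | 0 :: deadlocked
  q11 = a.0 | 0 :: --a--▸ q10
Trace ⟨aba⟩ through P, begin at {p0}:
  after a @ step 1: {p1}
  after b @ step 2: {p4}
  after a @ step 3: {p7}
  ✓ P
Trace ⟨aba⟩ through Q, begin at {q0}:
  after a @ step 1: {q1}
  after b @ step 2: {q4}
  after a @ step 3: ∅  — Q cannot continue

aba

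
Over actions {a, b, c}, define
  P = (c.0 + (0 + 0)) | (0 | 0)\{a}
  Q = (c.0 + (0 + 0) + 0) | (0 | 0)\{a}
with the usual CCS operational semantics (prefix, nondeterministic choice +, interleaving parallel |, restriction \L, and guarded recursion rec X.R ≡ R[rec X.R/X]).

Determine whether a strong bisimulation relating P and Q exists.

Reachable graph of P (2 states):
  s0 = (c.0 + (0 + 0)) | (0 | 0)\{a} has moves --c--▸ s1
  s1 = 0 | (0 | 0)\{a} has moves ·
Reachable graph of Q (2 states):
  t0 = (c.0 + (0 + 0) + 0) | (0 | 0)\{a} has moves --c--▸ t1
  t1 = 0 | (0 | 0)\{a} has moves ·
Bisimilarity quotient blocks:
  B0 = {s0, t0}
  B1 = {s1, t1}
s0 ∈ B0, t0 ∈ B0 → same block

bisimilar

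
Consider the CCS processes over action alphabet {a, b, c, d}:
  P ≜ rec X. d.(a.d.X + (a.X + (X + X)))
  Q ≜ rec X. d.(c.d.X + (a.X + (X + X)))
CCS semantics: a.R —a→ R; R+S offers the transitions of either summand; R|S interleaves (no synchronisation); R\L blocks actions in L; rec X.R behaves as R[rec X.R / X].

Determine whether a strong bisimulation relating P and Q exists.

LTS(P): 3 reachable states
  p0 = rec X. d.(a.d.X + (a.X + (X + X))) :: —d→ p1
  p1 = a.d.(rec X. d.(a.d.X + (a.X + (X + X)))) + (a.(rec X. d.(a.d.X + (a.X + (X + X)))) + ((rec X. d.(a.d.X + (a.X + (X + X)))) + (rec X. d.(a.d.X + (a.X + (X + X)))))) :: —a→ p0, —a→ p2, —d→ p1
  p2 = d.(rec X. d.(a.d.X + (a.X + (X + X)))) :: —d→ p0
LTS(Q): 3 reachable states
  q0 = rec X. d.(c.d.X + (a.X + (X + X))) :: —d→ q1
  q1 = c.d.(rec X. d.(c.d.X + (a.X + (X + X)))) + (a.(rec X. d.(c.d.X + (a.X + (X + X)))) + ((rec X. d.(c.d.X + (a.X + (X + X)))) + (rec X. d.(c.d.X + (a.X + (X + X)))))) :: —a→ q0, —c→ q2, —d→ q1
  q2 = d.(rec X. d.(c.d.X + (a.X + (X + X)))) :: —d→ q0
Bisimilarity quotient blocks:
  B0 = {p0}
  B1 = {p1}
  B2 = {p2}
  B3 = {q0}
  B4 = {q1}
  B5 = {q2}
p0 ∈ B0, q0 ∈ B3 → different blocks

NO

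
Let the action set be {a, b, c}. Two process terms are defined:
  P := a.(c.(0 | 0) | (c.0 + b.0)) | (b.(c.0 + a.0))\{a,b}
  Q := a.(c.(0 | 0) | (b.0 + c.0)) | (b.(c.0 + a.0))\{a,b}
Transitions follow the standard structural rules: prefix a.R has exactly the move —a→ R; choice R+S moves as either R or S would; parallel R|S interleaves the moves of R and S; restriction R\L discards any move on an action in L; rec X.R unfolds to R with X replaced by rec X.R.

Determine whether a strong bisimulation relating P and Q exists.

P's transition system — 5 states:
  p0 = a.(c.(0 | 0) | (c.0 + b.0)) | (b.(c.0 + a.0))\{a,b} | ··a··> p1
  p1 = c.(0 | 0) | (c.0 + b.0) | (b.(c.0 + a.0))\{a,b} | ··b··> p2, ··c··> p2, ··c··> p3
  p2 = c.(0 | 0) | 0 | (b.(c.0 + a.0))\{a,b} | ··c··> p4
  p3 = 0 | 0 | (c.0 + b.0) | (b.(c.0 + a.0))\{a,b} | ··b··> p4, ··c··> p4
  p4 = 0 | 0 | 0 | (b.(c.0 + a.0))\{a,b} | stopped
Q's transition system — 5 states:
  q0 = a.(c.(0 | 0) | (b.0 + c.0)) | (b.(c.0 + a.0))\{a,b} | ··a··> q1
  q1 = c.(0 | 0) | (b.0 + c.0) | (b.(c.0 + a.0))\{a,b} | ··b··> q2, ··c··> q2, ··c··> q3
  q2 = c.(0 | 0) | 0 | (b.(c.0 + a.0))\{a,b} | ··c··> q4
  q3 = 0 | 0 | (b.0 + c.0) | (b.(c.0 + a.0))\{a,b} | ··b··> q4, ··c··> q4
  q4 = 0 | 0 | 0 | (b.(c.0 + a.0))\{a,b} | stopped
Partition-refinement fixed point:
  B0 = {p0, q0}
  B1 = {p1, q1}
  B2 = {p2, q2}
  B3 = {p4, q4}
  B4 = {p3, q3}
p0 ∈ B0, q0 ∈ B0 → same block

YES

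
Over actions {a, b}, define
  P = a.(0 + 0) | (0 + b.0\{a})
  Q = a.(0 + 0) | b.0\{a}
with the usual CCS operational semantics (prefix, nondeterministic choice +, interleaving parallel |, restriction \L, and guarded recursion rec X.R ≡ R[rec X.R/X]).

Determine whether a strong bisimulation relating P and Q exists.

bisimilar

P's transition system — 4 states:
  m0 = a.(0 + 0) | (0 + b.0\{a}) ⊢ -a-> m1, -b-> m2
  m1 = (0 + 0) | (0 + b.0\{a}) ⊢ -b-> m3
  m2 = a.(0 + 0) | 0\{a} ⊢ -a-> m3
  m3 = (0 + 0) | 0\{a} ⊢ deadlocked
Q's transition system — 4 states:
  n0 = a.(0 + 0) | b.0\{a} ⊢ -a-> n1, -b-> n2
  n1 = (0 + 0) | b.0\{a} ⊢ -b-> n3
  n2 = a.(0 + 0) | 0\{a} ⊢ -a-> n3
  n3 = (0 + 0) | 0\{a} ⊢ deadlocked
Bisimilarity quotient blocks:
  B0 = {m0, n0}
  B1 = {m1, n1}
  B2 = {m3, n3}
  B3 = {m2, n2}
m0 ∈ B0, n0 ∈ B0 → same block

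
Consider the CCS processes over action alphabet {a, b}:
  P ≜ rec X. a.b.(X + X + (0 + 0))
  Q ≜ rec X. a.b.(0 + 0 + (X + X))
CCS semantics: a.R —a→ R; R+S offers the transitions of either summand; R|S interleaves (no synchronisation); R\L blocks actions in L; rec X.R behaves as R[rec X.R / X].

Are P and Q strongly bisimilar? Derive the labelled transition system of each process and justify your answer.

P ~ Q

LTS(P): 3 reachable states
  s0 = rec X. a.b.(X + X + (0 + 0)) | ··a··> s1
  s1 = b.((rec X. a.b.(X + X + (0 + 0))) + (rec X. a.b.(X + X + (0 + 0))) + (0 + 0)) | ··b··> s2
  s2 = (rec X. a.b.(X + X + (0 + 0))) + (rec X. a.b.(X + X + (0 + 0))) + (0 + 0) | ··a··> s1
LTS(Q): 3 reachable states
  t0 = rec X. a.b.(0 + 0 + (X + X)) | ··a··> t1
  t1 = b.(0 + 0 + ((rec X. a.b.(0 + 0 + (X + X))) + (rec X. a.b.(0 + 0 + (X + X))))) | ··b··> t2
  t2 = 0 + 0 + ((rec X. a.b.(0 + 0 + (X + X))) + (rec X. a.b.(0 + 0 + (X + X)))) | ··a··> t1
Bisimilarity quotient blocks:
  B0 = {s0, s2, t0, t2}
  B1 = {s1, t1}
s0 ∈ B0, t0 ∈ B0 → same block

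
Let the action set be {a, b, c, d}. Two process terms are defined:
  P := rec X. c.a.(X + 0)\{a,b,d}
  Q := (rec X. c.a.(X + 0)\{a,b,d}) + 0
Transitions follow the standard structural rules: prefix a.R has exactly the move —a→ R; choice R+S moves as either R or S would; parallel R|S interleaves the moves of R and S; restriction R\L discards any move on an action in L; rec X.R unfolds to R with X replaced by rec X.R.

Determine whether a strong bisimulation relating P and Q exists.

bisimilar

LTS(P): 4 reachable states
  m0 = rec X. c.a.(X + 0)\{a,b,d} → —c→ m1
  m1 = a.((rec X. c.a.(X + 0)\{a,b,d}) + 0)\{a,b,d} → —a→ m2
  m2 = ((rec X. c.a.(X + 0)\{a,b,d}) + 0)\{a,b,d} → —c→ m3
  m3 = (a.((rec X. c.a.(X + 0)\{a,b,d}) + 0)\{a,b,d})\{a,b,d} → ∅
LTS(Q): 4 reachable states
  n0 = (rec X. c.a.(X + 0)\{a,b,d}) + 0 → —c→ n1
  n1 = a.((rec X. c.a.(X + 0)\{a,b,d}) + 0)\{a,b,d} → —a→ n2
  n2 = ((rec X. c.a.(X + 0)\{a,b,d}) + 0)\{a,b,d} → —c→ n3
  n3 = (a.((rec X. c.a.(X + 0)\{a,b,d}) + 0)\{a,b,d})\{a,b,d} → ∅
Partition-refinement fixed point:
  B0 = {m0, n0}
  B1 = {m1, n1}
  B2 = {m2, n2}
  B3 = {m3, n3}
m0 ∈ B0, n0 ∈ B0 → same block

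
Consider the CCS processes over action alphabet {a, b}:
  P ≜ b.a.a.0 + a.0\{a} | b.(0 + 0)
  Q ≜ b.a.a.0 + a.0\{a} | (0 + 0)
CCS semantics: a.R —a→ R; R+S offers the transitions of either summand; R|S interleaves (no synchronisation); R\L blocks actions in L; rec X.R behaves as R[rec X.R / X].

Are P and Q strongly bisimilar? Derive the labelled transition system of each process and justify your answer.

P ≁ Q

P's transition system — 7 states:
  p0 = b.a.a.0 + a.0\{a} | b.(0 + 0) :: --a--▸ p1, --b--▸ p2, --b--▸ p3
  p1 = 0\{a} | b.(0 + 0) :: --b--▸ p4
  p2 = a.0\{a} | (0 + 0) :: --a--▸ p4
  p3 = a.a.0 :: --a--▸ p5
  p4 = 0\{a} | (0 + 0) :: ∅
  p5 = a.0 :: --a--▸ p6
  p6 = 0 :: ∅
Q's transition system — 5 states:
  q0 = b.a.a.0 + a.0\{a} | (0 + 0) :: --a--▸ q1, --b--▸ q2
  q1 = 0\{a} | (0 + 0) :: ∅
  q2 = a.a.0 :: --a--▸ q3
  q3 = a.0 :: --a--▸ q4
  q4 = 0 :: ∅
Partition-refinement fixed point:
  B0 = {p0}
  B1 = {p1}
  B2 = {p4, p6, q1, q4}
  B3 = {p2, p5, q3}
  B4 = {p3, q2}
  B5 = {q0}
p0 ∈ B0, q0 ∈ B5 → different blocks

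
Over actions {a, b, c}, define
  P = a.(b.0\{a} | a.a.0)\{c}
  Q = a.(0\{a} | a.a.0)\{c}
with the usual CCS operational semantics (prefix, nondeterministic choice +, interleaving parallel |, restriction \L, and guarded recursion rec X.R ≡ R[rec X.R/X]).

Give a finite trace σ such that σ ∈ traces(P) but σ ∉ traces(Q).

ab

LTS(P): 7 reachable states
  p0 = a.(b.0\{a} | a.a.0)\{c} ⊢ —a→ p1
  p1 = (b.0\{a} | a.a.0)\{c} ⊢ —a→ p2, —b→ p3
  p2 = (b.0\{a} | a.0)\{c} ⊢ —a→ p4, —b→ p5
  p3 = (0\{a} | a.a.0)\{c} ⊢ —a→ p5
  p4 = (b.0\{a} | 0)\{c} ⊢ —b→ p6
  p5 = (0\{a} | a.0)\{c} ⊢ —a→ p6
  p6 = (0\{a} | 0)\{c} ⊢ ∅
LTS(Q): 4 reachable states
  q0 = a.(0\{a} | a.a.0)\{c} ⊢ —a→ q1
  q1 = (0\{a} | a.a.0)\{c} ⊢ —a→ q2
  q2 = (0\{a} | a.0)\{c} ⊢ —a→ q3
  q3 = (0\{a} | 0)\{c} ⊢ ∅
Executing ab from P (initial set {p0}):
  [1] a ⇒ {p1}
  [2] b ⇒ {p3}
  ✓ P
Executing ab from Q (initial set {q0}):
  [1] a ⇒ {q1}
  [2] b ⇒ ∅  — Q cannot continue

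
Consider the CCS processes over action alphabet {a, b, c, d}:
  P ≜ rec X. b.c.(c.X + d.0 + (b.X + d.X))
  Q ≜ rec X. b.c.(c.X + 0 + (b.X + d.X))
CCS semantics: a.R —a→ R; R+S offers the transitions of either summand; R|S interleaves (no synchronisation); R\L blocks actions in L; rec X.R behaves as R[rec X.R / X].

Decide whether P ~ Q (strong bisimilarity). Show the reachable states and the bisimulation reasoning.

LTS(P): 4 reachable states
  u0 = rec X. b.c.(c.X + d.0 + (b.X + d.X)) → --b--▸ u1
  u1 = c.(c.(rec X. b.c.(c.X + d.0 + (b.X + d.X))) + d.0 + (b.(rec X. b.c.(c.X + d.0 + (b.X + d.X))) + d.(rec X. b.c.(c.X + d.0 + (b.X + d.X))))) → --c--▸ u2
  u2 = c.(rec X. b.c.(c.X + d.0 + (b.X + d.X))) + d.0 + (b.(rec X. b.c.(c.X + d.0 + (b.X + d.X))) + d.(rec X. b.c.(c.X + d.0 + (b.X + d.X)))) → --b--▸ u0, --c--▸ u0, --d--▸ u0, --d--▸ u3
  u3 = 0 → deadlocked
LTS(Q): 3 reachable states
  v0 = rec X. b.c.(c.X + 0 + (b.X + d.X)) → --b--▸ v1
  v1 = c.(c.(rec X. b.c.(c.X + 0 + (b.X + d.X))) + 0 + (b.(rec X. b.c.(c.X + 0 + (b.X + d.X))) + d.(rec X. b.c.(c.X + 0 + (b.X + d.X))))) → --c--▸ v2
  v2 = c.(rec X. b.c.(c.X + 0 + (b.X + d.X))) + 0 + (b.(rec X. b.c.(c.X + 0 + (b.X + d.X))) + d.(rec X. b.c.(c.X + 0 + (b.X + d.X)))) → --b--▸ v0, --c--▸ v0, --d--▸ v0
Partition-refinement fixed point:
  B0 = {u0}
  B1 = {u1}
  B2 = {u2}
  B3 = {u3}
  B4 = {v0}
  B5 = {v1}
  B6 = {v2}
u0 ∈ B0, v0 ∈ B4 → different blocks

NO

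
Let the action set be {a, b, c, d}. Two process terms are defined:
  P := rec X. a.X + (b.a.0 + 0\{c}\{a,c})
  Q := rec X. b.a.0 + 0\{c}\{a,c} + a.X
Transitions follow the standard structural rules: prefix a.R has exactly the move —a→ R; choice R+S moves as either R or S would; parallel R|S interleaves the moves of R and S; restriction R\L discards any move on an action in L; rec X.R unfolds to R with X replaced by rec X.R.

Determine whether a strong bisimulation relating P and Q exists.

P's transition system — 3 states:
  s0 = rec X. a.X + (b.a.0 + 0\{c}\{a,c}) :: --a--▸ s0, --b--▸ s1
  s1 = a.0 :: --a--▸ s2
  s2 = 0 :: ·
Q's transition system — 3 states:
  t0 = rec X. b.a.0 + 0\{c}\{a,c} + a.X :: --a--▸ t0, --b--▸ t1
  t1 = a.0 :: --a--▸ t2
  t2 = 0 :: ·
Coarsest stable partition (strong bisimilarity classes):
  B0 = {s0, t0}
  B1 = {s1, t1}
  B2 = {s2, t2}
s0 ∈ B0, t0 ∈ B0 → same block

bisimilar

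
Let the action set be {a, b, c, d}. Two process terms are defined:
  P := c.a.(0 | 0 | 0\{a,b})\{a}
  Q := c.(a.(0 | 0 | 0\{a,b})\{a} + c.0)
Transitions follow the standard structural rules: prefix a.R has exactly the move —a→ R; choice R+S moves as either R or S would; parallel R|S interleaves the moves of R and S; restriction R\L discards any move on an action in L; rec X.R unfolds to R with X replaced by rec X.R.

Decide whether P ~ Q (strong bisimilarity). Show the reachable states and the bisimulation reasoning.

Reachable graph of P (3 states):
  m0 = c.a.(0 | 0 | 0\{a,b})\{a} → =c=> m1
  m1 = a.(0 | 0 | 0\{a,b})\{a} → =a=> m2
  m2 = (0 | 0 | 0\{a,b})\{a} → ∅
Reachable graph of Q (4 states):
  n0 = c.(a.(0 | 0 | 0\{a,b})\{a} + c.0) → =c=> n1
  n1 = a.(0 | 0 | 0\{a,b})\{a} + c.0 → =a=> n2, =c=> n3
  n2 = (0 | 0 | 0\{a,b})\{a} → ∅
  n3 = 0 → ∅
Partition-refinement fixed point:
  B0 = {m0}
  B1 = {m1}
  B2 = {m2, n2, n3}
  B3 = {n0}
  B4 = {n1}
m0 ∈ B0, n0 ∈ B3 → different blocks

NO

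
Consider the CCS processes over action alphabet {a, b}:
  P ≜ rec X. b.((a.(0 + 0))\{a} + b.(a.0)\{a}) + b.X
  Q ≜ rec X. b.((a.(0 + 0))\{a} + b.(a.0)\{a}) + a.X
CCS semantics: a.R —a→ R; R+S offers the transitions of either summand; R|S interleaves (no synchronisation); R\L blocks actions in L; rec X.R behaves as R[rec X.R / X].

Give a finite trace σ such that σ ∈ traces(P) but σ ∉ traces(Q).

bbb

LTS(P): 3 reachable states
  p0 = rec X. b.((a.(0 + 0))\{a} + b.(a.0)\{a}) + b.X :: -b-> p0, -b-> p1
  p1 = (a.(0 + 0))\{a} + b.(a.0)\{a} :: -b-> p2
  p2 = (a.0)\{a} :: stopped
LTS(Q): 3 reachable states
  q0 = rec X. b.((a.(0 + 0))\{a} + b.(a.0)\{a}) + a.X :: -a-> q0, -b-> q1
  q1 = (a.(0 + 0))\{a} + b.(a.0)\{a} :: -b-> q2
  q2 = (a.0)\{a} :: stopped
Run σ = ⟨bbb⟩ on P: start {p0}
  [1] b ⇒ {p0, p1}
  [2] b ⇒ {p0, p1, p2}
  [3] b ⇒ {p0, p1, p2}
  ✓ P
Run σ = ⟨bbb⟩ on Q: start {q0}
  [1] b ⇒ {q1}
  [2] b ⇒ {q2}
  [3] b ⇒ ∅  — Q cannot continue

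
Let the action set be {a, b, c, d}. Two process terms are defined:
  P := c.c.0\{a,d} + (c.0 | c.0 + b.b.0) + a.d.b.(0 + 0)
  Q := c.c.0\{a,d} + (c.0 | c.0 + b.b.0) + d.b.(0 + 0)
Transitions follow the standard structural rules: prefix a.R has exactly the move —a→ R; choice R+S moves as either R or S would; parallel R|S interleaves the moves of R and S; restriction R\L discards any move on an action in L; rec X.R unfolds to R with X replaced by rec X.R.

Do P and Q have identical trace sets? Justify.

P's transition system — 11 states:
  m0 = c.c.0\{a,d} + (c.0 | c.0 + b.b.0) + a.d.b.(0 + 0) → -a-> m1, -b-> m2, -c-> m3, -c-> m4, -c-> m5
  m1 = d.b.(0 + 0) → -d-> m6
  m2 = b.0 → -b-> m7
  m3 = 0 | c.0 → -c-> m8
  m4 = c.0 | 0 → -c-> m8
  m5 = c.0\{a,d} → -c-> m9
  m6 = b.(0 + 0) → -b-> m10
  m7 = 0 → (no moves)
  m8 = 0 | 0 → (no moves)
  m9 = 0\{a,d} → (no moves)
  m10 = 0 + 0 → (no moves)
Q's transition system — 10 states:
  n0 = c.c.0\{a,d} + (c.0 | c.0 + b.b.0) + d.b.(0 + 0) → -b-> n1, -c-> n2, -c-> n3, -c-> n4, -d-> n5
  n1 = b.0 → -b-> n6
  n2 = 0 | c.0 → -c-> n7
  n3 = c.0 | 0 → -c-> n7
  n4 = c.0\{a,d} → -c-> n8
  n5 = b.(0 + 0) → -b-> n9
  n6 = 0 → (no moves)
  n7 = 0 | 0 → (no moves)
  n8 = 0\{a,d} → (no moves)
  n9 = 0 + 0 → (no moves)
Executing a from P (initial set {m0}):
  after a @ step 1: {m1}
  — P admits the full trace.
Executing a from Q (initial set {n0}):
  after a @ step 1: ∅  — Q cannot continue

traces(P) ≠ traces(Q) — witness ⟨a⟩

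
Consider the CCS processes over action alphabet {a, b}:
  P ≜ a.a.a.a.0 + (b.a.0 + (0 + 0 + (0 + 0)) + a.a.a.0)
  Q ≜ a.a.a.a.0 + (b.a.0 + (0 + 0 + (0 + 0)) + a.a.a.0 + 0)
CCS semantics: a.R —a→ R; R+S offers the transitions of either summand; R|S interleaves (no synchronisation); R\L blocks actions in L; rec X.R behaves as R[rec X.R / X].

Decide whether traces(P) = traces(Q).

traces(P) = traces(Q)

LTS(P): 5 reachable states
  u0 = a.a.a.a.0 + (b.a.0 + (0 + 0 + (0 + 0)) + a.a.a.0) ⊢ -a-> u1, -a-> u2, -b-> u3
  u1 = a.a.0 ⊢ -a-> u3
  u2 = a.a.a.0 ⊢ -a-> u1
  u3 = a.0 ⊢ -a-> u4
  u4 = 0 ⊢ ·
LTS(Q): 5 reachable states
  v0 = a.a.a.a.0 + (b.a.0 + (0 + 0 + (0 + 0)) + a.a.a.0 + 0) ⊢ -a-> v1, -a-> v2, -b-> v3
  v1 = a.a.0 ⊢ -a-> v3
  v2 = a.a.a.0 ⊢ -a-> v1
  v3 = a.0 ⊢ -a-> v4
  v4 = 0 ⊢ ·
Bisimilarity quotient blocks:
  B0 = {u0, v0}
  B1 = {u1, v1}
  B2 = {u3, v3}
  B3 = {u4, v4}
  B4 = {u2, v2}
u0 ∈ B0, v0 ∈ B0 → same block
Bisimilar ⇒ trace-equivalent.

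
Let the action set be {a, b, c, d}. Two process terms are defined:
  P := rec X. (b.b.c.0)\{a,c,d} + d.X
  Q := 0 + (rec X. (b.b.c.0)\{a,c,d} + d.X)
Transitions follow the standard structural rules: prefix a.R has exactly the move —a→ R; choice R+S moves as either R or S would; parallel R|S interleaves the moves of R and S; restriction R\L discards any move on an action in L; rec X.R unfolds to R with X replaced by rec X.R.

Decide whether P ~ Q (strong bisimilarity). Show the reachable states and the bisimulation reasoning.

P ~ Q

LTS(P): 3 reachable states
  u0 = rec X. (b.b.c.0)\{a,c,d} + d.X | -b-> u1, -d-> u0
  u1 = (b.c.0)\{a,c,d} | -b-> u2
  u2 = (c.0)\{a,c,d} | ∅
LTS(Q): 4 reachable states
  v0 = 0 + (rec X. (b.b.c.0)\{a,c,d} + d.X) | -b-> v1, -d-> v2
  v1 = (b.c.0)\{a,c,d} | -b-> v3
  v2 = rec X. (b.b.c.0)\{a,c,d} + d.X | -b-> v1, -d-> v2
  v3 = (c.0)\{a,c,d} | ∅
Bisimilarity quotient blocks:
  B0 = {u0, v0, v2}
  B1 = {u1, v1}
  B2 = {u2, v3}
u0 ∈ B0, v0 ∈ B0 → same block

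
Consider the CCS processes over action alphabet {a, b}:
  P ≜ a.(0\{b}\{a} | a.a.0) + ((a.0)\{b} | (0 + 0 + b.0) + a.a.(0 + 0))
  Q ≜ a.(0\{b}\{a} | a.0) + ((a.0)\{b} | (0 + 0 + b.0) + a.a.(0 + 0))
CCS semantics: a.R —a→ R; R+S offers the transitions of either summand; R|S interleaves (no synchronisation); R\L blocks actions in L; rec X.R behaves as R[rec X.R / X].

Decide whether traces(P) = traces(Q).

trace-distinct — witness ⟨aaa⟩

Reachable graph of P (9 states):
  m0 = a.(0\{b}\{a} | a.a.0) + ((a.0)\{b} | (0 + 0 + b.0) + a.a.(0 + 0)) :: --a--▸ m1, --a--▸ m2, --a--▸ m3, --b--▸ m4
  m1 = 0\{b} | (0 + 0 + b.0) :: --b--▸ m5
  m2 = 0\{b}\{a} | a.a.0 :: --a--▸ m6
  m3 = a.(0 + 0) :: --a--▸ m7
  m4 = (a.0)\{b} | 0 :: --a--▸ m5
  m5 = 0\{b} | 0 :: (no moves)
  m6 = 0\{b}\{a} | a.0 :: --a--▸ m8
  m7 = 0 + 0 :: (no moves)
  m8 = 0\{b}\{a} | 0 :: (no moves)
Reachable graph of Q (8 states):
  n0 = a.(0\{b}\{a} | a.0) + ((a.0)\{b} | (0 + 0 + b.0) + a.a.(0 + 0)) :: --a--▸ n1, --a--▸ n2, --a--▸ n3, --b--▸ n4
  n1 = 0\{b} | (0 + 0 + b.0) :: --b--▸ n5
  n2 = 0\{b}\{a} | a.0 :: --a--▸ n6
  n3 = a.(0 + 0) :: --a--▸ n7
  n4 = (a.0)\{b} | 0 :: --a--▸ n5
  n5 = 0\{b} | 0 :: (no moves)
  n6 = 0\{b}\{a} | 0 :: (no moves)
  n7 = 0 + 0 :: (no moves)
Run σ = ⟨aaa⟩ on P: start {m0}
  after a @ step 1: {m1, m2, m3}
  after a @ step 2: {m6, m7}
  after a @ step 3: {m8}
  — P admits the full trace.
Run σ = ⟨aaa⟩ on Q: start {n0}
  after a @ step 1: {n1, n2, n3}
  after a @ step 2: {n6, n7}
  after a @ step 3: no successor for Q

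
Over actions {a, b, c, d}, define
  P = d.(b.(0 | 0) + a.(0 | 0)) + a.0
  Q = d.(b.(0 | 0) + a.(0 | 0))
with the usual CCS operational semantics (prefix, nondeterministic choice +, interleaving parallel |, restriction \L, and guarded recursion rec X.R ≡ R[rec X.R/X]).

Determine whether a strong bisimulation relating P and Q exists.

P's transition system — 4 states:
  s0 = d.(b.(0 | 0) + a.(0 | 0)) + a.0 has moves ··a··> s1, ··d··> s2
  s1 = 0 has moves ·
  s2 = b.(0 | 0) + a.(0 | 0) has moves ··a··> s3, ··b··> s3
  s3 = 0 | 0 has moves ·
Q's transition system — 3 states:
  t0 = d.(b.(0 | 0) + a.(0 | 0)) has moves ··d··> t1
  t1 = b.(0 | 0) + a.(0 | 0) has moves ··a··> t2, ··b··> t2
  t2 = 0 | 0 has moves ·
Bisimilarity quotient blocks:
  B0 = {s0}
  B1 = {s1, s3, t2}
  B2 = {s2, t1}
  B3 = {t0}
s0 ∈ B0, t0 ∈ B3 → different blocks

not bisimilar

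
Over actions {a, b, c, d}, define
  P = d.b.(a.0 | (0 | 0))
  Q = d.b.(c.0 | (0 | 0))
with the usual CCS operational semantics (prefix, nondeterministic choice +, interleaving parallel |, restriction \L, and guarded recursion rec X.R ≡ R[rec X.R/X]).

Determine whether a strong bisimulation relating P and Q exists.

not bisimilar

Reachable graph of P (4 states):
  p0 = d.b.(a.0 | (0 | 0)) :: --d--▸ p1
  p1 = b.(a.0 | (0 | 0)) :: --b--▸ p2
  p2 = a.0 | (0 | 0) :: --a--▸ p3
  p3 = 0 | (0 | 0) :: deadlocked
Reachable graph of Q (4 states):
  q0 = d.b.(c.0 | (0 | 0)) :: --d--▸ q1
  q1 = b.(c.0 | (0 | 0)) :: --b--▸ q2
  q2 = c.0 | (0 | 0) :: --c--▸ q3
  q3 = 0 | (0 | 0) :: deadlocked
Bisimilarity quotient blocks:
  B0 = {p0}
  B1 = {p1}
  B2 = {p2}
  B3 = {p3, q3}
  B4 = {q0}
  B5 = {q1}
  B6 = {q2}
p0 ∈ B0, q0 ∈ B4 → different blocks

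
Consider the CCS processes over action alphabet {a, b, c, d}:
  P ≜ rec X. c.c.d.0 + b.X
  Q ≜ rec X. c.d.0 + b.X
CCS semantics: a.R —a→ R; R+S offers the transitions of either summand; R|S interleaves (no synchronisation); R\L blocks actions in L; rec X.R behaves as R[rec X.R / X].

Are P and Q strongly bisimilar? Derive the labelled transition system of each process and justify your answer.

P's transition system — 4 states:
  m0 = rec X. c.c.d.0 + b.X → --b--▸ m0, --c--▸ m1
  m1 = c.d.0 → --c--▸ m2
  m2 = d.0 → --d--▸ m3
  m3 = 0 → deadlocked
Q's transition system — 3 states:
  n0 = rec X. c.d.0 + b.X → --b--▸ n0, --c--▸ n1
  n1 = d.0 → --d--▸ n2
  n2 = 0 → deadlocked
Coarsest stable partition (strong bisimilarity classes):
  B0 = {m0}
  B1 = {m1}
  B2 = {m2, n1}
  B3 = {m3, n2}
  B4 = {n0}
m0 ∈ B0, n0 ∈ B4 → different blocks

not bisimilar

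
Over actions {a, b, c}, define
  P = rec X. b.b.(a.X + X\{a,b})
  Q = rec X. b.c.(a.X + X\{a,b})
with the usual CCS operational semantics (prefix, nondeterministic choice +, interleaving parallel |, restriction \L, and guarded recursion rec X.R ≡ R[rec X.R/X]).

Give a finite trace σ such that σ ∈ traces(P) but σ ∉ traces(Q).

LTS(P): 3 reachable states
  m0 = rec X. b.b.(a.X + X\{a,b}) → ··b··> m1
  m1 = b.(a.(rec X. b.b.(a.X + X\{a,b})) + (rec X. b.b.(a.X + X\{a,b}))\{a,b}) → ··b··> m2
  m2 = a.(rec X. b.b.(a.X + X\{a,b})) + (rec X. b.b.(a.X + X\{a,b}))\{a,b} → ··a··> m0
LTS(Q): 3 reachable states
  n0 = rec X. b.c.(a.X + X\{a,b}) → ··b··> n1
  n1 = c.(a.(rec X. b.c.(a.X + X\{a,b})) + (rec X. b.c.(a.X + X\{a,b}))\{a,b}) → ··c··> n2
  n2 = a.(rec X. b.c.(a.X + X\{a,b})) + (rec X. b.c.(a.X + X\{a,b}))\{a,b} → ··a··> n0
Trace ⟨bb⟩ through P, begin at {m0}:
  after b @ step 1: {m1}
  after b @ step 2: {m2}
  — P admits the full trace.
Trace ⟨bb⟩ through Q, begin at {n0}:
  after b @ step 1: {n1}
  after b @ step 2: no successor for Q

bb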